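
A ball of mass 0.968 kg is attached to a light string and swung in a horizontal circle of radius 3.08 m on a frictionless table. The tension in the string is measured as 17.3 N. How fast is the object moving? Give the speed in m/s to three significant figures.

7.42 m/s

T = m v²/r ⇒ v = √(T r / m) = √(17.3 × 3.08 / 0.968) = √55.05 = 7.419 m/s.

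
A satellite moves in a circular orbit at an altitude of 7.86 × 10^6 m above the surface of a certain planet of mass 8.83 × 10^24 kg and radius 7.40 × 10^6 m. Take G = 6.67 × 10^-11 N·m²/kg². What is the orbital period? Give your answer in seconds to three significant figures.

r = R + h = 7.40 × 10^6 + 7.86 × 10^6 = 1.526 × 10^7 m. Gravity provides the centripetal force: G M m / r² = m v² / r ⇒ v = √(GM/r) = 6212 m/s.
T = 2πr/v = 2π × 1.526 × 10^7 / 6212 = 15430 s.

15400 s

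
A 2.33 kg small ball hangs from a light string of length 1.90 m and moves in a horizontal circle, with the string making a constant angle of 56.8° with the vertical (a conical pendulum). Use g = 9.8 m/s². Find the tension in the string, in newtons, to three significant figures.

Vertically the bob has no acceleration, so T cosθ = mg.
T = mg/cosθ = 2.33 × 9.8 / cos 56.8° = 22.83/0.5476 = 41.70 N.

41.7 N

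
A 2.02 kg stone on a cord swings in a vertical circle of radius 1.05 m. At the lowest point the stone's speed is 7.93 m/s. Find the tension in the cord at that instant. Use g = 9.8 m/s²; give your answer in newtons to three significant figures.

141 N

At the lowest point, T points up (toward the centre) and the weight mg points down (away from the centre), so the net inward force is T − mg = mv²/r.
T = m(v²/r + g) = 2.02 × ((7.93)²/1.05 + 9.8) = 2.02 × (59.89 + 9.8) = 2.02 × 69.69 = 140.8 N.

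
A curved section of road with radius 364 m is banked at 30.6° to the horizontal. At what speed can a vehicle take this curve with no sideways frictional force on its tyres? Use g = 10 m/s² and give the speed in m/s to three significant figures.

46.4 m/s

On a frictionless banked curve, N sinθ = mv²/r and N cosθ = mg, so tanθ = v²/(rg).
v = √(r g tanθ) = √(364 × 10.0 × tan 30.6°) = √(364 × 10.0 × 0.5914) = √2153 = 46.40 m/s.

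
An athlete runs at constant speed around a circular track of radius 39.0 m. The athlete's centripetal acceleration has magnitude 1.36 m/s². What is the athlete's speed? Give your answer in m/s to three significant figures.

7.28 m/s

a_c = v²/r ⇒ v = √(a_c · r) = √(1.36 × 39.0) = √53.04 = 7.283 m/s.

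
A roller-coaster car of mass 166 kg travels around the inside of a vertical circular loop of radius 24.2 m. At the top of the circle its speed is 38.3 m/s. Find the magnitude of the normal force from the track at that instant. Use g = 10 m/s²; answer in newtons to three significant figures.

At the top, both N and the weight mg point inward (toward the centre), so N + mg = mv²/r.
N = m(v²/r − g) = 166 × ((38.3)²/24.2 − 10.0) = 166 × (60.62 − 10.0) = 166 × 50.62 = 8402 N.

8400 N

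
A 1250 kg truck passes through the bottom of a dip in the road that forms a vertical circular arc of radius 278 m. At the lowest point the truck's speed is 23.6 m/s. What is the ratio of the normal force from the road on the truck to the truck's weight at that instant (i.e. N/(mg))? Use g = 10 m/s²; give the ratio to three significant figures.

At the bottom, N − mg = mv²/r, so N = m(v²/r + g) and N/(mg) = v²/(rg) + 1 = (23.6)²/(278 × 10.0) + 1 = 0.2003 + 1 = 1.200.

1.20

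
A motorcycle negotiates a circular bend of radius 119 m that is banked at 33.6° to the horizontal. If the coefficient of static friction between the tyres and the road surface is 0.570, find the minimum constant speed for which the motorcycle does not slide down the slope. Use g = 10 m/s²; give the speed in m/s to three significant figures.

At the minimum speed, friction acts up the slope at its limiting value f = μN. Radially (horizontal, toward centre): N sinθ − μN cosθ = mv²/r. Vertically: N cosθ + μN sinθ = mg.
Dividing: v² = r g (sinθ − μcosθ)/(cosθ + μsinθ).
sinθ − μcosθ = 0.5534 − 0.570×0.8329 = 0.07863; cosθ + μsinθ = 0.8329 + 0.570×0.5534 = 1.148.
v² = 119 × 10.0 × 0.07863/1.148 = 81.48 m²/s², so v = 9.027 m/s.

9.03 m/s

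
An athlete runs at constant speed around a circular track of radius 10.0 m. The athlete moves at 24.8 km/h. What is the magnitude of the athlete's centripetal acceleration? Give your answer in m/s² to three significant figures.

4.75 m/s²

v = 24.8 km/h = 24.8/3.6 = 6.889 m/s.
a_c = v²/r = (6.889)²/10.0 = 47.46/10.0 = 4.746 m/s².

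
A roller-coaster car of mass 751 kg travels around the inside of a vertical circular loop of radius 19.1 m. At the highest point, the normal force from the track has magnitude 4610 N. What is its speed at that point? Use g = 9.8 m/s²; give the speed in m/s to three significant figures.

17.4 m/s

At the top, N + mg = mv²/r, so v = √(r(N/m + g)) = √(19.1 × (4610/751 + 9.8)) = √(19.1 × 15.94) = √304.4 = 17.45 m/s.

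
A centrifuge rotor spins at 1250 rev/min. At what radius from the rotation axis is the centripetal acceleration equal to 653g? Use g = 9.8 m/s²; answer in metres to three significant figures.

0.373 m

ω = 1250 rev/min × 2π/60 = 130.9 rad/s.
a_c = ω²r = 653g ⇒ r = 653 × 9.8 / (130.9)² = 6399/17130 = 0.3735 m.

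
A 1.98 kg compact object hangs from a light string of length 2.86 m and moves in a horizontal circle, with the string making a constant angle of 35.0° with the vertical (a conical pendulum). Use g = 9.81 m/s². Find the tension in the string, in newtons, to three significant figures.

Vertically the bob has no acceleration, so T cosθ = mg.
T = mg/cosθ = 1.98 × 9.81 / cos 35.0° = 19.42/0.8192 = 23.71 N.

23.7 N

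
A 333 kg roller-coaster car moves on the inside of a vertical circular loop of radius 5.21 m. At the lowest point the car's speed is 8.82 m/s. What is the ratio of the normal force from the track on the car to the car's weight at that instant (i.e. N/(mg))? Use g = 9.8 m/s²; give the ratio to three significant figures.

2.52

At the bottom, N − mg = mv²/r, so N = m(v²/r + g) and N/(mg) = v²/(rg) + 1 = (8.82)²/(5.21 × 9.8) + 1 = 1.524 + 1 = 2.524.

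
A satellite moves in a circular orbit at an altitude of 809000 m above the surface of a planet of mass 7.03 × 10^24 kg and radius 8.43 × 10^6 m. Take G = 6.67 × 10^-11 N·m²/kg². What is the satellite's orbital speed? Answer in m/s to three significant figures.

7120 m/s

Orbital radius r = R + h = 8.43 × 10^6 + 809000 = 9.239 × 10^6 m.
Gravity supplies the centripetal force: G M m / r² = m v² / r, so v = √(GM/r).
v = √(6.67 × 10^-11 × 7.03 × 10^24 / 9.239 × 10^6) = √(5.075 × 10^7) = 7124 m/s.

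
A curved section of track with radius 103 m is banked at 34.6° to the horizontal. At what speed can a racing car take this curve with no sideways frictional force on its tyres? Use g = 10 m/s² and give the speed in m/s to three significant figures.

26.7 m/s

On a frictionless banked curve, N sinθ = mv²/r and N cosθ = mg, so tanθ = v²/(rg).
v = √(r g tanθ) = √(103 × 10.0 × tan 34.6°) = √(103 × 10.0 × 0.6899) = √710.5 = 26.66 m/s.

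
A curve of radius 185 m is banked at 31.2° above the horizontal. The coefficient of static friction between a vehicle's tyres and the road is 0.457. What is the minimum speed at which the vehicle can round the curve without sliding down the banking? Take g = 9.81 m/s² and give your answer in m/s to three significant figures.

At the minimum speed, friction acts up the slope at its limiting value f = μN. Radially (horizontal, toward centre): N sinθ − μN cosθ = mv²/r. Vertically: N cosθ + μN sinθ = mg.
Dividing: v² = r g (sinθ − μcosθ)/(cosθ + μsinθ).
sinθ − μcosθ = 0.5180 − 0.457×0.8554 = 0.1271; cosθ + μsinθ = 0.8554 + 0.457×0.5180 = 1.092.
v² = 185 × 9.81 × 0.1271/1.092 = 211.3 m²/s², so v = 14.53 m/s.

14.5 m/s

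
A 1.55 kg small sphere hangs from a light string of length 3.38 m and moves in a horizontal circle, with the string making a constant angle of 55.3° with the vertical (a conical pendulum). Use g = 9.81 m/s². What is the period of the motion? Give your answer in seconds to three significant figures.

r = L sinθ = 2.779 m. From T sinθ = mω²r and T cosθ = mg: tanθ = ω²r/g, so ω² = g tanθ / r = g/(L cosθ).
ω = √(g/(L cosθ)) = √(9.81/(3.38 × 0.5693)) = √5.098 = 2.258 rad/s.
Period = 2π/ω = 2.783 s.

2.78 s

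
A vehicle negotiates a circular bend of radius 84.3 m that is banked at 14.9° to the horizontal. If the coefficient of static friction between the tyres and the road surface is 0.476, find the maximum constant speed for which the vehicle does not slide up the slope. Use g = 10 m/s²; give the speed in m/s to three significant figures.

26.8 m/s

At the maximum speed, friction acts down the slope at its limiting value f = μN. Radially (horizontal, toward centre): N sinθ + μN cosθ = mv²/r. Vertically: N cosθ − μN sinθ = mg.
Dividing: v² = r g (sinθ + μcosθ)/(cosθ − μsinθ).
sinθ + μcosθ = 0.2571 + 0.476×0.9664 = 0.7171; cosθ − μsinθ = 0.9664 − 0.476×0.2571 = 0.8440.
v² = 84.3 × 10.0 × 0.7171/0.8440 = 716.3 m²/s², so v = 26.76 m/s.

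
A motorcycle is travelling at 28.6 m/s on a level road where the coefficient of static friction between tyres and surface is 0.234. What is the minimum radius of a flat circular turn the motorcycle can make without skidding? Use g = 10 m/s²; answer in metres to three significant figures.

350 m

At the limit, μ_s m g = m v²/r, so r_min = v²/(μ_s g) = (28.6)²/(0.234 × 10.0) = 818.0/2.340 = 349.6 m.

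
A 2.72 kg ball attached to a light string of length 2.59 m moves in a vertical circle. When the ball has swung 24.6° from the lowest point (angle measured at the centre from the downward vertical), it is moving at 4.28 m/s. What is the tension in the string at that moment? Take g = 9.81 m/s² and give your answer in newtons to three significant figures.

43.5 N

Take the radial direction toward the centre of the circle as positive. The component of the weight along the string toward the centre is −mg cos φ (φ measured from the bottom), so Newton's second law along the string gives T − mg cos φ = m v²/r.
cos 24.6° = 0.9092, so T = m(v²/r + g cos φ) = 2.72 × ((4.28)²/2.59 + 9.81 × 0.9092) = 2.72 × (7.073 + (8.920)) = 2.72 × 15.99 = 43.50 N.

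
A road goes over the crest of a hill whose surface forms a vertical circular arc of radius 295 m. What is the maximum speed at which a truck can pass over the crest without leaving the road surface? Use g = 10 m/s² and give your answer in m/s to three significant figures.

54.3 m/s

At the crest the centre of the circle is below the truck, so the net downward (centripetal) force is mg − N = mv²/r.
The truck leaves the road when N → 0, giving v_max = √(g r) = √(10.0 × 295) = 54.31 m/s.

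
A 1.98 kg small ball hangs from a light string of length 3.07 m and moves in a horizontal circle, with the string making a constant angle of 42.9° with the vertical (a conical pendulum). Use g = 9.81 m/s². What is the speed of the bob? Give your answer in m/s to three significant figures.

The radius of the circle is r = L sinθ = 3.07 × sin 42.9° = 2.090 m.
Horizontally T sinθ = mv²/r and vertically T cosθ = mg, so tanθ = v²/(rg).
v = √(r g tanθ) = √(2.090 × 9.81 × 0.9293) = √19.05 = 4.365 m/s.

4.36 m/s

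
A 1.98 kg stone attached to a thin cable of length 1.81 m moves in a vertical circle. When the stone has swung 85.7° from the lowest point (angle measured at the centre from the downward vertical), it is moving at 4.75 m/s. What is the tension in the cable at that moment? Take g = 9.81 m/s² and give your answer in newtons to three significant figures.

26.1 N

Take the radial direction toward the centre of the circle as positive. The component of the weight along the string toward the centre is −mg cos φ (φ measured from the bottom), so Newton's second law along the string gives T − mg cos φ = m v²/r.
cos 85.7° = 0.07498, so T = m(v²/r + g cos φ) = 1.98 × ((4.75)²/1.81 + 9.81 × 0.07498) = 1.98 × (12.47 + (0.7355)) = 1.98 × 13.20 = 26.14 N.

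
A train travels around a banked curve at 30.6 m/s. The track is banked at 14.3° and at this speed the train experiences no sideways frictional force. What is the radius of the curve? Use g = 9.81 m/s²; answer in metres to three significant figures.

374 m

Frictionless banking: tanθ = v²/(rg), so r = v²/(g tanθ).
r = (30.6)²/(9.81 × tan 14.3°) = 936.4/(9.81 × 0.2549) = 936.4/2.501 = 374.5 m.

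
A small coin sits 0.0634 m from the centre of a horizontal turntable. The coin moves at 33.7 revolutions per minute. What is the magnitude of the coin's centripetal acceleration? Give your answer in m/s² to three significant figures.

0.790 m/s²

ω = 33.7 rev/min × 2π/60 = 3.529 rad/s, so v = ωr = 3.529 × 0.0634 = 0.2237 m/s.
a_c = v²/r = (0.2237)²/0.0634 = 0.05006/0.0634 = 0.7896 m/s².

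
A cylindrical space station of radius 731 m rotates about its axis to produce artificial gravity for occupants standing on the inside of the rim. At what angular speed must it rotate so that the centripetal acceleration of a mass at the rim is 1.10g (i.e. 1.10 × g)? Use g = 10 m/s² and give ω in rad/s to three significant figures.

0.123 rad/s

Centripetal acceleration a_c = ω²r. Setting ω²r = 1.10g:
ω = √(1.10g / r) = √(1.10 × 10.0 / 731) = √0.01505 = 0.1227 rad/s.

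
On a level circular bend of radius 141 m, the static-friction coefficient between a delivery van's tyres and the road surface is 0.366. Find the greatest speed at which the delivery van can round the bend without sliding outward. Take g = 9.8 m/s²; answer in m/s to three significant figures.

On a flat curve, static friction is the only horizontal force, so it must supply the full centripetal force: μ_s m g = m v²/r.
Mass cancels: v_max = √(μ_s g r) = √(0.366 × 9.8 × 141) = √505.7 = 22.49 m/s.

22.5 m/s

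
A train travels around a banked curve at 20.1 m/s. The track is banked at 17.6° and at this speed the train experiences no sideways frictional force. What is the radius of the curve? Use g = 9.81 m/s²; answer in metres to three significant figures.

Frictionless banking: tanθ = v²/(rg), so r = v²/(g tanθ).
r = (20.1)²/(9.81 × tan 17.6°) = 404.0/(9.81 × 0.3172) = 404.0/3.112 = 129.8 m.

130 m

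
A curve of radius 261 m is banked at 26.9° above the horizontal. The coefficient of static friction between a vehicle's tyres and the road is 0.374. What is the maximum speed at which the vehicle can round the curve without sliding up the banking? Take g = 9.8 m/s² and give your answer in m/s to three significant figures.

52.7 m/s

At the maximum speed, friction acts down the slope at its limiting value f = μN. Radially (horizontal, toward centre): N sinθ + μN cosθ = mv²/r. Vertically: N cosθ − μN sinθ = mg.
Dividing: v² = r g (sinθ + μcosθ)/(cosθ − μsinθ).
sinθ + μcosθ = 0.4524 + 0.374×0.8918 = 0.7860; cosθ − μsinθ = 0.8918 − 0.374×0.4524 = 0.7226.
v² = 261 × 9.8 × 0.7860/0.7226 = 2782 m²/s², so v = 52.75 m/s.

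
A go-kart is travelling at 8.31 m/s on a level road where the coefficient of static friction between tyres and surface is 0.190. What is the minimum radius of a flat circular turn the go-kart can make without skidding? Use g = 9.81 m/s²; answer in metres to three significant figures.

At the limit, μ_s m g = m v²/r, so r_min = v²/(μ_s g) = (8.31)²/(0.190 × 9.81) = 69.06/1.864 = 37.05 m.

37.0 m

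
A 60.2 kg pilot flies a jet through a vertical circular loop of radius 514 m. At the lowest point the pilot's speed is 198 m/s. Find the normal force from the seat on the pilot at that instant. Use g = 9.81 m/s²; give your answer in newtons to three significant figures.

5180 N

At the lowest point, N points up (toward the centre) and the weight mg points down (away from the centre), so the net inward force is N − mg = mv²/r.
N = m(v²/r + g) = 60.2 × ((198)²/514 + 9.81) = 60.2 × (76.27 + 9.81) = 60.2 × 86.08 = 5182 N.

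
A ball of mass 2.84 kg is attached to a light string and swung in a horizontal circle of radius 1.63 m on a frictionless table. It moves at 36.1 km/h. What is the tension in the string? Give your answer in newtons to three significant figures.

175 N

v = 36.1 km/h = 36.1/3.6 = 10.03 m/s.
The tension is the only horizontal force, so it supplies the full centripetal force: T = m v²/r = 2.84 × (10.03)²/1.63 = 2.84 × 100.6/1.63 = 175.2 N.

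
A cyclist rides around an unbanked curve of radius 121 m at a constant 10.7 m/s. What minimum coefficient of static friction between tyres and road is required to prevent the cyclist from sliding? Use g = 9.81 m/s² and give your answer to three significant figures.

0.0965

Friction provides the centripetal force: μ_s m g = m v²/r, so μ_s = v²/(g r) = (10.70)²/(9.81 × 121) = 114.5/1187 = 0.09645.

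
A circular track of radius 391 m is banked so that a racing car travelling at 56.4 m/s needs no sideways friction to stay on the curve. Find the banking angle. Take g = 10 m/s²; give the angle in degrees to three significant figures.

39.1°

For a frictionless banked turn: horizontally N sinθ = mv²/r and vertically N cosθ = mg.
Dividing: tanθ = v²/(r g) = (56.4)²/(391 × 10.0) = 3181/3910 = 0.8135.
θ = arctan(0.8135) = 39.13°.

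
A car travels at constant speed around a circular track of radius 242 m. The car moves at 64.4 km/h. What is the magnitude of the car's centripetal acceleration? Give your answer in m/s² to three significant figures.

v = 64.4 km/h = 64.4/3.6 = 17.89 m/s.
a_c = v²/r = (17.89)²/242 = 320.0/242 = 1.322 m/s².

1.32 m/s²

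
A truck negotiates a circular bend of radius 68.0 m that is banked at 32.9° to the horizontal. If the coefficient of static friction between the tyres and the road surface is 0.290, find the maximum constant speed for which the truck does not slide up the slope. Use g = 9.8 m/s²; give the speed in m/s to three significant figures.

At the maximum speed, friction acts down the slope at its limiting value f = μN. Radially (horizontal, toward centre): N sinθ + μN cosθ = mv²/r. Vertically: N cosθ − μN sinθ = mg.
Dividing: v² = r g (sinθ + μcosθ)/(cosθ − μsinθ).
sinθ + μcosθ = 0.5432 + 0.290×0.8396 = 0.7867; cosθ − μsinθ = 0.8396 − 0.290×0.5432 = 0.6821.
v² = 68.0 × 9.8 × 0.7867/0.6821 = 768.6 m²/s², so v = 27.72 m/s.

27.7 m/s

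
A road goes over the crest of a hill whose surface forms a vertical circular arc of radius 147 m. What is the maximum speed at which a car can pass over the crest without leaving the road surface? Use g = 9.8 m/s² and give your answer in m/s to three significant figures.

38.0 m/s

At the crest the centre of the circle is below the car, so the net downward (centripetal) force is mg − N = mv²/r.
The car leaves the road when N → 0, giving v_max = √(g r) = √(9.8 × 147) = 37.96 m/s.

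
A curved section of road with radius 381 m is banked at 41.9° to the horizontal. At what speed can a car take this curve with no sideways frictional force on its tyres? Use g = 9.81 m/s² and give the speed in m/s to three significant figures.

On a frictionless banked curve, N sinθ = mv²/r and N cosθ = mg, so tanθ = v²/(rg).
v = √(r g tanθ) = √(381 × 9.81 × tan 41.9°) = √(381 × 9.81 × 0.8972) = √3354 = 57.91 m/s.

57.9 m/s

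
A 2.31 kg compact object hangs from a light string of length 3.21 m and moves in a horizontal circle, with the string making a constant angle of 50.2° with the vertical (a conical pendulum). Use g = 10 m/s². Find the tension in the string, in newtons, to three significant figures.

36.1 N

Vertically the bob has no acceleration, so T cosθ = mg.
T = mg/cosθ = 2.31 × 10.0 / cos 50.2° = 23.10/0.6401 = 36.09 N.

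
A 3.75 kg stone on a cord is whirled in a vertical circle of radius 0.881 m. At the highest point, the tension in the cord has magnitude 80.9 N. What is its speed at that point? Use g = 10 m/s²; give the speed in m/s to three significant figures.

5.27 m/s

At the top, T + mg = mv²/r, so v = √(r(T/m + g)) = √(0.881 × (80.9/3.75 + 10.0)) = √(0.881 × 31.57) = √27.82 = 5.274 m/s.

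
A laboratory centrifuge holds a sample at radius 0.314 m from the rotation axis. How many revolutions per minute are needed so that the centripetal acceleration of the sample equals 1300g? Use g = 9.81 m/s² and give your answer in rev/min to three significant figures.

1920 rev/min

Require ω²r = 1300g, so ω = √(1300 × 9.81/0.314) = 201.5 rad/s.
In rev/min: ω × 60/(2π) = 201.5 × 60/(2π) = 1924 rev/min.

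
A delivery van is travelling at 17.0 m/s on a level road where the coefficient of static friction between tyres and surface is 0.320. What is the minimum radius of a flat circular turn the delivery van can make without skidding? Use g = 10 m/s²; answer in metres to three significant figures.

At the limit, μ_s m g = m v²/r, so r_min = v²/(μ_s g) = (17.0)²/(0.320 × 10.0) = 289.0/3.200 = 90.31 m.

90.3 m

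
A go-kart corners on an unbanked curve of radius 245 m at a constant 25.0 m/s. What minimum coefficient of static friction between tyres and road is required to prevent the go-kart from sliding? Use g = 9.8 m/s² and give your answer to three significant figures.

Friction provides the centripetal force: μ_s m g = m v²/r, so μ_s = v²/(g r) = (25.00)²/(9.8 × 245) = 625.0/2401 = 0.2603.

0.260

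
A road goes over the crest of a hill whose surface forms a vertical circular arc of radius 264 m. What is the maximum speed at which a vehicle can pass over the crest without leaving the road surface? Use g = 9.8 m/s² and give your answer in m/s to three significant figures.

At the crest the centre of the circle is below the vehicle, so the net downward (centripetal) force is mg − N = mv²/r.
The vehicle leaves the road when N → 0, giving v_max = √(g r) = √(9.8 × 264) = 50.86 m/s.

50.9 m/s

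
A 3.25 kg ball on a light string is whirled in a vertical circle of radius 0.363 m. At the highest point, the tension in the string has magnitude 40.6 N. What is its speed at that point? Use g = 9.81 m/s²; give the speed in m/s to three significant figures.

At the top, T + mg = mv²/r, so v = √(r(T/m + g)) = √(0.363 × (40.6/3.25 + 9.81)) = √(0.363 × 22.30) = √8.096 = 2.845 m/s.

2.85 m/s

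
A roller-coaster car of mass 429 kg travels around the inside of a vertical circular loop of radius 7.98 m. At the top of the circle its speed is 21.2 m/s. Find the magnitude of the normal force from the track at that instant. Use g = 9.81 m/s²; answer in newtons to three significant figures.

20000 N

At the top, both N and the weight mg point inward (toward the centre), so N + mg = mv²/r.
N = m(v²/r − g) = 429 × ((21.2)²/7.98 − 9.81) = 429 × (56.32 − 9.81) = 429 × 46.51 = 19950 N.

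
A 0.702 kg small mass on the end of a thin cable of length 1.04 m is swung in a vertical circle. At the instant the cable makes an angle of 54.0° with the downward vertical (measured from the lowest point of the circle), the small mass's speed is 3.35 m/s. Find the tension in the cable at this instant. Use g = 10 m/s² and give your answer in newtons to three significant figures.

Take the radial direction toward the centre of the circle as positive. The component of the weight along the string toward the centre is −mg cos φ (φ measured from the bottom), so Newton's second law along the string gives T − mg cos φ = m v²/r.
cos 54.0° = 0.5878, so T = m(v²/r + g cos φ) = 0.702 × ((3.35)²/1.04 + 10.0 × 0.5878) = 0.702 × (10.79 + (5.878)) = 0.702 × 16.67 = 11.70 N.

11.7 N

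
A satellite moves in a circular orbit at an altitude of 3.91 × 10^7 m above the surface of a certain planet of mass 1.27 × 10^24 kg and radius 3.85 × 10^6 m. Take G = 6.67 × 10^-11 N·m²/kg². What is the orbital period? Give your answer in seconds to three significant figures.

r = R + h = 3.85 × 10^6 + 3.91 × 10^7 = 4.295 × 10^7 m. Gravity provides the centripetal force: G M m / r² = m v² / r ⇒ v = √(GM/r) = 1404 m/s.
T = 2πr/v = 2π × 4.295 × 10^7 / 1404 = 192200 s.

192000 s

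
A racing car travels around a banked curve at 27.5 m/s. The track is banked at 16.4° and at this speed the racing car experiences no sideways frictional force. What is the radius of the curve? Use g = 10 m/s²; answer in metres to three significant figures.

257 m

Frictionless banking: tanθ = v²/(rg), so r = v²/(g tanθ).
r = (27.5)²/(10.0 × tan 16.4°) = 756.2/(10.0 × 0.2943) = 756.2/2.943 = 257.0 m.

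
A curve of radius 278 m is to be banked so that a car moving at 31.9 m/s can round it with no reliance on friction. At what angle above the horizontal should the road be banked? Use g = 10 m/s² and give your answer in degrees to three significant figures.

20.1°

For a frictionless banked turn: horizontally N sinθ = mv²/r and vertically N cosθ = mg.
Dividing: tanθ = v²/(r g) = (31.9)²/(278 × 10.0) = 1018/2780 = 0.3660.
θ = arctan(0.3660) = 20.10°.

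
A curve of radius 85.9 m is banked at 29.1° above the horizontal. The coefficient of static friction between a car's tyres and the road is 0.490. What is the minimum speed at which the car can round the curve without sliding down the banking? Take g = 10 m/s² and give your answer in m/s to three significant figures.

At the minimum speed, friction acts up the slope at its limiting value f = μN. Radially (horizontal, toward centre): N sinθ − μN cosθ = mv²/r. Vertically: N cosθ + μN sinθ = mg.
Dividing: v² = r g (sinθ − μcosθ)/(cosθ + μsinθ).
sinθ − μcosθ = 0.4863 − 0.490×0.8738 = 0.05819; cosθ + μsinθ = 0.8738 + 0.490×0.4863 = 1.112.
v² = 85.9 × 10.0 × 0.05819/1.112 = 44.95 m²/s², so v = 6.704 m/s.

6.70 m/s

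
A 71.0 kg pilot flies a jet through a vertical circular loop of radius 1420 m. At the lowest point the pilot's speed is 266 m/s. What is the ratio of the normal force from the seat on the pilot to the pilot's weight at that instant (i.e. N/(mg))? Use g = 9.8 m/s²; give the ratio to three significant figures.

At the bottom, N − mg = mv²/r, so N = m(v²/r + g) and N/(mg) = v²/(rg) + 1 = (266)²/(1420 × 9.8) + 1 = 5.085 + 1 = 6.085.

6.08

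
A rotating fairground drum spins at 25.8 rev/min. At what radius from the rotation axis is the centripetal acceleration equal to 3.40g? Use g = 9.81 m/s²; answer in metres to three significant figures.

4.57 m

ω = 25.8 rev/min × 2π/60 = 2.702 rad/s.
a_c = ω²r = 3.40g ⇒ r = 3.40 × 9.81 / (2.702)² = 33.35/7.300 = 4.569 m.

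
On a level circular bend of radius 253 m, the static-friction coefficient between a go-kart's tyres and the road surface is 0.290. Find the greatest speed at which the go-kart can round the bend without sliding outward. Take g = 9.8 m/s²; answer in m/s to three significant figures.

Friction provides the centripetal force on a flat curve. At maximum speed it is at its limiting value: μ_s m g = m v²/r.
Mass cancels: v_max = √(μ_s g r) = √(0.290 × 9.8 × 253) = √719.0 = 26.81 m/s.

26.8 m/s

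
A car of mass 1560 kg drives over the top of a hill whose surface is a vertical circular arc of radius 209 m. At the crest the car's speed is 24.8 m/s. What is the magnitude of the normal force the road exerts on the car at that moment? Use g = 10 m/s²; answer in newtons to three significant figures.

At the crest the centripetal acceleration points downward (toward the centre of the arc), so mg − N = mv²/r.
N = m(g − v²/r) = 1560 × (10.0 − (24.8)²/209) = 1560 × (10.0 − 2.943) = 1560 × 7.057 = 11010 N.

11000 N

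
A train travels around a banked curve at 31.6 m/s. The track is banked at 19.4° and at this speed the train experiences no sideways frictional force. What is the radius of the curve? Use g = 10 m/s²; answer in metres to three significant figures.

Frictionless banking: tanθ = v²/(rg), so r = v²/(g tanθ).
r = (31.6)²/(10.0 × tan 19.4°) = 998.6/(10.0 × 0.3522) = 998.6/3.522 = 283.6 m.

284 m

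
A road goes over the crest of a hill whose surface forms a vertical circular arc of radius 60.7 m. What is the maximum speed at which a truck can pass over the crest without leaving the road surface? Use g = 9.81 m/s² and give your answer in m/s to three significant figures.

24.4 m/s

At the crest the centre of the circle is below the truck, so the net downward (centripetal) force is mg − N = mv²/r.
The truck leaves the road when N → 0, giving v_max = √(g r) = √(9.81 × 60.7) = 24.40 m/s.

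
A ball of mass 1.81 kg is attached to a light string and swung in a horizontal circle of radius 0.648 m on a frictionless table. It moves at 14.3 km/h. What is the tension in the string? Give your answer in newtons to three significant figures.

44.1 N

v = 14.3 km/h = 14.3/3.6 = 3.972 m/s.
The tension is the only horizontal force, so it supplies the full centripetal force: T = m v²/r = 1.81 × (3.972)²/0.648 = 1.81 × 15.78/0.648 = 44.07 N.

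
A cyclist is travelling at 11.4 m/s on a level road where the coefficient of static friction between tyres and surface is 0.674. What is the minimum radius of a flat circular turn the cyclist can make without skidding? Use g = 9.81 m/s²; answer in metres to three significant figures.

At the limit, μ_s m g = m v²/r, so r_min = v²/(μ_s g) = (11.4)²/(0.674 × 9.81) = 130.0/6.612 = 19.66 m.

19.7 m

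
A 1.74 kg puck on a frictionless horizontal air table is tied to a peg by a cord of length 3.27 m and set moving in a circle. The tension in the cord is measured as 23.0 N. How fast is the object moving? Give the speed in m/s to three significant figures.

T = m v²/r ⇒ v = √(T r / m) = √(23.0 × 3.27 / 1.74) = √43.22 = 6.575 m/s.

6.57 m/s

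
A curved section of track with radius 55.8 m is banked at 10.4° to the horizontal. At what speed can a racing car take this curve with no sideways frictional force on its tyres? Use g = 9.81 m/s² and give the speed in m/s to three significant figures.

10.0 m/s

On a frictionless banked curve, N sinθ = mv²/r and N cosθ = mg, so tanθ = v²/(rg).
v = √(r g tanθ) = √(55.8 × 9.81 × tan 10.4°) = √(55.8 × 9.81 × 0.1835) = √100.5 = 10.02 m/s.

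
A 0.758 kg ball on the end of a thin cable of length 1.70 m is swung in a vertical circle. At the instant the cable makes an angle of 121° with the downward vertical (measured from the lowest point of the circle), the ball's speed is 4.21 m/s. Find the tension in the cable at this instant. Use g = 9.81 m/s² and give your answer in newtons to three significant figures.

Take the radial direction toward the centre of the circle as positive. The component of the weight along the string toward the centre is −mg cos φ (φ measured from the bottom), so Newton's second law along the string gives T − mg cos φ = m v²/r.
cos 121° = -0.5150, so T = m(v²/r + g cos φ) = 0.758 × ((4.21)²/1.70 + 9.81 × -0.5150) = 0.758 × (10.43 + (-5.053)) = 0.758 × 5.373 = 4.073 N.

4.07 N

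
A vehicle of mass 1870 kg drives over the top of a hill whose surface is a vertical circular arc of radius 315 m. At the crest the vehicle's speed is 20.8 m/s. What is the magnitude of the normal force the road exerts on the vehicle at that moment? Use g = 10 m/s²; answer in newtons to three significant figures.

16100 N

At the crest the centripetal acceleration points downward (toward the centre of the arc), so mg − N = mv²/r.
N = m(g − v²/r) = 1870 × (10.0 − (20.8)²/315) = 1870 × (10.0 − 1.373) = 1870 × 8.627 = 16130 N.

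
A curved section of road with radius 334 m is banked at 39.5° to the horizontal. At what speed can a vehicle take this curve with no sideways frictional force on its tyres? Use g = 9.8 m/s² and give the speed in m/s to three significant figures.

On a frictionless banked curve, N sinθ = mv²/r and N cosθ = mg, so tanθ = v²/(rg).
v = √(r g tanθ) = √(334 × 9.8 × tan 39.5°) = √(334 × 9.8 × 0.8243) = √2698 = 51.94 m/s.

51.9 m/s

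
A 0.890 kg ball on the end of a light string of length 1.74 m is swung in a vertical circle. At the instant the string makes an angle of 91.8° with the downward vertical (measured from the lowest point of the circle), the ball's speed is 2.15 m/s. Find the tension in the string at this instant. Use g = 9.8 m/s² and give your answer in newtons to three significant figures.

Take the radial direction toward the centre of the circle as positive. The component of the weight along the string toward the centre is −mg cos φ (φ measured from the bottom), so Newton's second law along the string gives T − mg cos φ = m v²/r.
cos 91.8° = -0.03141, so T = m(v²/r + g cos φ) = 0.890 × ((2.15)²/1.74 + 9.8 × -0.03141) = 0.890 × (2.657 + (-0.3078)) = 0.890 × 2.349 = 2.090 N.

2.09 N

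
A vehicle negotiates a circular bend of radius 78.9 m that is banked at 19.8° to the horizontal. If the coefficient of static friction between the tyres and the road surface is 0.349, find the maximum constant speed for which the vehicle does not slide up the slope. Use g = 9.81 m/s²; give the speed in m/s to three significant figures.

At the maximum speed, friction acts down the slope at its limiting value f = μN. Radially (horizontal, toward centre): N sinθ + μN cosθ = mv²/r. Vertically: N cosθ − μN sinθ = mg.
Dividing: v² = r g (sinθ + μcosθ)/(cosθ − μsinθ).
sinθ + μcosθ = 0.3387 + 0.349×0.9409 = 0.6671; cosθ − μsinθ = 0.9409 − 0.349×0.3387 = 0.8227.
v² = 78.9 × 9.81 × 0.6671/0.8227 = 627.7 m²/s², so v = 25.05 m/s.

25.1 m/s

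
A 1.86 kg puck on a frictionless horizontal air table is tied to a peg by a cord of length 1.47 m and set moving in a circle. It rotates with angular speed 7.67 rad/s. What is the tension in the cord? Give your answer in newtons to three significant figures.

161 N

v = ωr = 7.67 × 1.47 = 11.27 m/s.
The tension is the only horizontal force, so it supplies the full centripetal force: T = m v²/r = 1.86 × (11.27)²/1.47 = 1.86 × 127.1/1.47 = 160.8 N.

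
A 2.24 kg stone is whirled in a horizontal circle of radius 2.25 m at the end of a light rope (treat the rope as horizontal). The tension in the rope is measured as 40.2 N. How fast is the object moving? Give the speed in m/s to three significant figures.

6.35 m/s

T = m v²/r ⇒ v = √(T r / m) = √(40.2 × 2.25 / 2.24) = √40.38 = 6.354 m/s.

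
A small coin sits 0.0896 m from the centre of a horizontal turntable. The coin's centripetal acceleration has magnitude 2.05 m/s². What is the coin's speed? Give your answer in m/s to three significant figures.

0.429 m/s

a_c = v²/r ⇒ v = √(a_c · r) = √(2.05 × 0.0896) = √0.1837 = 0.4286 m/s.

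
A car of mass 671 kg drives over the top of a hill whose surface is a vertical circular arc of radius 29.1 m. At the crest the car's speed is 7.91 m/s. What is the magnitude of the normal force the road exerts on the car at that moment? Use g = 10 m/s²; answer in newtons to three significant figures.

5270 N

At the crest the centripetal acceleration points downward (toward the centre of the arc), so mg − N = mv²/r.
N = m(g − v²/r) = 671 × (10.0 − (7.91)²/29.1) = 671 × (10.0 − 2.150) = 671 × 7.850 = 5267 N.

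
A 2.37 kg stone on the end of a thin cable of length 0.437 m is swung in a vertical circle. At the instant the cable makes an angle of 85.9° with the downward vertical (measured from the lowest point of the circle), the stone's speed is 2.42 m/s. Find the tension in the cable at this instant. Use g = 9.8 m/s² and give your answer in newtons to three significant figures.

33.4 N

Take the radial direction toward the centre of the circle as positive. The component of the weight along the string toward the centre is −mg cos φ (φ measured from the bottom), so Newton's second law along the string gives T − mg cos φ = m v²/r.
cos 85.9° = 0.07150, so T = m(v²/r + g cos φ) = 2.37 × ((2.42)²/0.437 + 9.8 × 0.07150) = 2.37 × (13.40 + (0.7007)) = 2.37 × 14.10 = 33.42 N.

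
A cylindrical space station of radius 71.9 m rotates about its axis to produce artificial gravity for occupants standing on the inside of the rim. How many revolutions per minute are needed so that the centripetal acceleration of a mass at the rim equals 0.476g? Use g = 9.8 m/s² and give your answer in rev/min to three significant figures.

2.43 rev/min

Require ω²r = 0.476g, so ω = √(0.476 × 9.8/71.9) = 0.2547 rad/s.
In rev/min: ω × 60/(2π) = 0.2547 × 60/(2π) = 2.432 rev/min.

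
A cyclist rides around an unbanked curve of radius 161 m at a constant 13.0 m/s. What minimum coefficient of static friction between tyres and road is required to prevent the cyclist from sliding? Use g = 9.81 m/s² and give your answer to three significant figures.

Friction provides the centripetal force: μ_s m g = m v²/r, so μ_s = v²/(g r) = (13.00)²/(9.81 × 161) = 169.0/1579 = 0.1070.

0.107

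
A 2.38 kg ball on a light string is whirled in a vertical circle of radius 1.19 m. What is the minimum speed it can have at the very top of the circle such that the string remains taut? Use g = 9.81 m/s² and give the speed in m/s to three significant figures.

3.42 m/s

At the top, both weight mg and T point toward the centre: T + mg = mv²/r.
At minimum speed T → 0, so mg = mv_min²/r ⇒ v_min = √(g r) = √(9.81 × 1.19) = 3.417 m/s.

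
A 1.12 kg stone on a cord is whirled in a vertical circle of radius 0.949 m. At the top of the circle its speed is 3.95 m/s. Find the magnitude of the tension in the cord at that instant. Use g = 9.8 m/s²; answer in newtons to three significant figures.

At the top, both T and the weight mg point inward (toward the centre), so T + mg = mv²/r.
T = m(v²/r − g) = 1.12 × ((3.95)²/0.949 − 9.8) = 1.12 × (16.44 − 9.8) = 1.12 × 6.641 = 7.438 N.

7.44 N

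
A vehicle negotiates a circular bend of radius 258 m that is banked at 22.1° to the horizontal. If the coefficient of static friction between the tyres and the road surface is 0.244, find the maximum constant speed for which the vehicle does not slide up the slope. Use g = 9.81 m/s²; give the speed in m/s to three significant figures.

At the maximum speed, friction acts down the slope at its limiting value f = μN. Radially (horizontal, toward centre): N sinθ + μN cosθ = mv²/r. Vertically: N cosθ − μN sinθ = mg.
Dividing: v² = r g (sinθ + μcosθ)/(cosθ − μsinθ).
sinθ + μcosθ = 0.3762 + 0.244×0.9265 = 0.6023; cosθ − μsinθ = 0.9265 − 0.244×0.3762 = 0.8347.
v² = 258 × 9.81 × 0.6023/0.8347 = 1826 m²/s², so v = 42.73 m/s.

42.7 m/s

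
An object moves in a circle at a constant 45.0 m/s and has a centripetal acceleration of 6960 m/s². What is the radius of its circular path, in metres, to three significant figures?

0.291 m

a_c = v²/r ⇒ r = v²/a_c = (45.0)²/6960 = 2025/6960 = 0.2909 m.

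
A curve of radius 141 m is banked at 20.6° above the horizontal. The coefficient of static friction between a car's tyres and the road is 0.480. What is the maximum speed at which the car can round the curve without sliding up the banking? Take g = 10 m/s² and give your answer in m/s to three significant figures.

38.4 m/s

At the maximum speed, friction acts down the slope at its limiting value f = μN. Radially (horizontal, toward centre): N sinθ + μN cosθ = mv²/r. Vertically: N cosθ − μN sinθ = mg.
Dividing: v² = r g (sinθ + μcosθ)/(cosθ − μsinθ).
sinθ + μcosθ = 0.3518 + 0.480×0.9361 = 0.8012; cosθ − μsinθ = 0.9361 − 0.480×0.3518 = 0.7672.
v² = 141 × 10.0 × 0.8012/0.7672 = 1472 m²/s², so v = 38.37 m/s.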